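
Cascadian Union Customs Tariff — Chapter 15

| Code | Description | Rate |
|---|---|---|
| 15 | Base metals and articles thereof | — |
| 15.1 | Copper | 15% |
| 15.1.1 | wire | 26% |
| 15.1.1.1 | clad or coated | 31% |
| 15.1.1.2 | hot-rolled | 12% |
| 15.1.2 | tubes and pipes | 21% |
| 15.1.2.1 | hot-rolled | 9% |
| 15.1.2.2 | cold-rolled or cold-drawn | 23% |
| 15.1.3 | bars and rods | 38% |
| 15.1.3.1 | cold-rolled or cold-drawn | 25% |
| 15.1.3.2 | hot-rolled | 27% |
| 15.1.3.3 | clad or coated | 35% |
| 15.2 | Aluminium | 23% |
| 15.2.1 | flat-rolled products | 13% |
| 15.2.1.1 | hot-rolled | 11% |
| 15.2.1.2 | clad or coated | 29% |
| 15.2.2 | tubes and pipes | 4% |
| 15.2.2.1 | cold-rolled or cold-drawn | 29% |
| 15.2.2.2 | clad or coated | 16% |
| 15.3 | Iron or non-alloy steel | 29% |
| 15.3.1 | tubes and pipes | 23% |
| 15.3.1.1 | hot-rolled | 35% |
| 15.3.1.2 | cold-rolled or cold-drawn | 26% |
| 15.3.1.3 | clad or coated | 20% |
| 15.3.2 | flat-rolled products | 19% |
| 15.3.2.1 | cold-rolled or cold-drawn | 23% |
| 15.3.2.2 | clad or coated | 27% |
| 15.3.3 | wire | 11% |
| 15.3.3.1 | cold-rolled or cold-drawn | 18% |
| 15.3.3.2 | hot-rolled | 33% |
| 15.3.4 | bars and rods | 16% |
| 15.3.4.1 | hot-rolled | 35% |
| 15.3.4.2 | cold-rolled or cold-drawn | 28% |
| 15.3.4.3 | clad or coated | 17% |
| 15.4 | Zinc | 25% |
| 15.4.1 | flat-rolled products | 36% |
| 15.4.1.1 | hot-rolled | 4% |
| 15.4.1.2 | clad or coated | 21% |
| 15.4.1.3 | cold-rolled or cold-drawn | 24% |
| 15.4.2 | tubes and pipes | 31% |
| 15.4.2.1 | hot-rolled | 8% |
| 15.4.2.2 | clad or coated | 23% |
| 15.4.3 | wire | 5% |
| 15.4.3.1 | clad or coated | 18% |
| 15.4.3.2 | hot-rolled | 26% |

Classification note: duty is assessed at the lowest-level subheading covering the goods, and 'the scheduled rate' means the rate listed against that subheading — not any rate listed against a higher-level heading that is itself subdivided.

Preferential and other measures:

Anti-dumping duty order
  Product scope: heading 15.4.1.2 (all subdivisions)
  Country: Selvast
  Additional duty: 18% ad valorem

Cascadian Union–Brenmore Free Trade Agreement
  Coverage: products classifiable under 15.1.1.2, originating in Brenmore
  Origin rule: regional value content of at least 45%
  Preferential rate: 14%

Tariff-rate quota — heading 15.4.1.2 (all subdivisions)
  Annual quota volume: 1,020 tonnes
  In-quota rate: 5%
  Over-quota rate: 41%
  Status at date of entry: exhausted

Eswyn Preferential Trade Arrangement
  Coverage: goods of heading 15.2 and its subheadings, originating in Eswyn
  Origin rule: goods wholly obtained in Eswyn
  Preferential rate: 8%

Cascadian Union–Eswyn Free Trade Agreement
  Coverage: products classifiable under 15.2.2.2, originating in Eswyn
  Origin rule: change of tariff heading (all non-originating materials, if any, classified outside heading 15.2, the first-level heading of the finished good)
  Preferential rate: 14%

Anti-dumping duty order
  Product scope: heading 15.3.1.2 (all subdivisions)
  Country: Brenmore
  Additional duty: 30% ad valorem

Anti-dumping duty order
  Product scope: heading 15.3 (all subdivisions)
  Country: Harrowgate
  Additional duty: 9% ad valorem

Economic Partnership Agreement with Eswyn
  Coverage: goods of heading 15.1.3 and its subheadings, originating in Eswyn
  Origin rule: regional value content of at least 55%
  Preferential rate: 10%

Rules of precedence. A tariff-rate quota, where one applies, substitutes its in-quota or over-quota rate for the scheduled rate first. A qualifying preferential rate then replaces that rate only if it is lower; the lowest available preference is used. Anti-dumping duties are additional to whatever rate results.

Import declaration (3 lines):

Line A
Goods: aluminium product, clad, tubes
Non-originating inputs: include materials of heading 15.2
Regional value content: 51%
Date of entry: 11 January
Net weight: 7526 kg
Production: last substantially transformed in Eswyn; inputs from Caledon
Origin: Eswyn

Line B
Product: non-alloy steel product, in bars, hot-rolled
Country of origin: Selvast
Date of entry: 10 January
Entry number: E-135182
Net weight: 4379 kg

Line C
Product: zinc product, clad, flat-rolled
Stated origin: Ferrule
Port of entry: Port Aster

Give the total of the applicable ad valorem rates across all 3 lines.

92%

Line A: aluminium → 15.2; tubes → 15.2.2; clad → 15.2.2.2. Scheduled 16%. Eswyn agreement on 15.2: not wholly obtained; Eswyn agreement on 15.2.2.2: CTH not met; Eswyn agreement on 15.1.3: 15.2.2.2 not covered. → 16%.
Line B: non-alloy steel → 15.3; in bars → 15.3.4; hot-rolled → 15.3.4.1. Scheduled 35%. No special measure applies. → 35%.
Line C: zinc → 15.4; flat-rolled → 15.4.1; clad → 15.4.1.2. Scheduled 21%. quota on 15.4.1.2 exhausted → over-quota 41%. → 41%.
Sum: 16% + 35% + 41% = 92%.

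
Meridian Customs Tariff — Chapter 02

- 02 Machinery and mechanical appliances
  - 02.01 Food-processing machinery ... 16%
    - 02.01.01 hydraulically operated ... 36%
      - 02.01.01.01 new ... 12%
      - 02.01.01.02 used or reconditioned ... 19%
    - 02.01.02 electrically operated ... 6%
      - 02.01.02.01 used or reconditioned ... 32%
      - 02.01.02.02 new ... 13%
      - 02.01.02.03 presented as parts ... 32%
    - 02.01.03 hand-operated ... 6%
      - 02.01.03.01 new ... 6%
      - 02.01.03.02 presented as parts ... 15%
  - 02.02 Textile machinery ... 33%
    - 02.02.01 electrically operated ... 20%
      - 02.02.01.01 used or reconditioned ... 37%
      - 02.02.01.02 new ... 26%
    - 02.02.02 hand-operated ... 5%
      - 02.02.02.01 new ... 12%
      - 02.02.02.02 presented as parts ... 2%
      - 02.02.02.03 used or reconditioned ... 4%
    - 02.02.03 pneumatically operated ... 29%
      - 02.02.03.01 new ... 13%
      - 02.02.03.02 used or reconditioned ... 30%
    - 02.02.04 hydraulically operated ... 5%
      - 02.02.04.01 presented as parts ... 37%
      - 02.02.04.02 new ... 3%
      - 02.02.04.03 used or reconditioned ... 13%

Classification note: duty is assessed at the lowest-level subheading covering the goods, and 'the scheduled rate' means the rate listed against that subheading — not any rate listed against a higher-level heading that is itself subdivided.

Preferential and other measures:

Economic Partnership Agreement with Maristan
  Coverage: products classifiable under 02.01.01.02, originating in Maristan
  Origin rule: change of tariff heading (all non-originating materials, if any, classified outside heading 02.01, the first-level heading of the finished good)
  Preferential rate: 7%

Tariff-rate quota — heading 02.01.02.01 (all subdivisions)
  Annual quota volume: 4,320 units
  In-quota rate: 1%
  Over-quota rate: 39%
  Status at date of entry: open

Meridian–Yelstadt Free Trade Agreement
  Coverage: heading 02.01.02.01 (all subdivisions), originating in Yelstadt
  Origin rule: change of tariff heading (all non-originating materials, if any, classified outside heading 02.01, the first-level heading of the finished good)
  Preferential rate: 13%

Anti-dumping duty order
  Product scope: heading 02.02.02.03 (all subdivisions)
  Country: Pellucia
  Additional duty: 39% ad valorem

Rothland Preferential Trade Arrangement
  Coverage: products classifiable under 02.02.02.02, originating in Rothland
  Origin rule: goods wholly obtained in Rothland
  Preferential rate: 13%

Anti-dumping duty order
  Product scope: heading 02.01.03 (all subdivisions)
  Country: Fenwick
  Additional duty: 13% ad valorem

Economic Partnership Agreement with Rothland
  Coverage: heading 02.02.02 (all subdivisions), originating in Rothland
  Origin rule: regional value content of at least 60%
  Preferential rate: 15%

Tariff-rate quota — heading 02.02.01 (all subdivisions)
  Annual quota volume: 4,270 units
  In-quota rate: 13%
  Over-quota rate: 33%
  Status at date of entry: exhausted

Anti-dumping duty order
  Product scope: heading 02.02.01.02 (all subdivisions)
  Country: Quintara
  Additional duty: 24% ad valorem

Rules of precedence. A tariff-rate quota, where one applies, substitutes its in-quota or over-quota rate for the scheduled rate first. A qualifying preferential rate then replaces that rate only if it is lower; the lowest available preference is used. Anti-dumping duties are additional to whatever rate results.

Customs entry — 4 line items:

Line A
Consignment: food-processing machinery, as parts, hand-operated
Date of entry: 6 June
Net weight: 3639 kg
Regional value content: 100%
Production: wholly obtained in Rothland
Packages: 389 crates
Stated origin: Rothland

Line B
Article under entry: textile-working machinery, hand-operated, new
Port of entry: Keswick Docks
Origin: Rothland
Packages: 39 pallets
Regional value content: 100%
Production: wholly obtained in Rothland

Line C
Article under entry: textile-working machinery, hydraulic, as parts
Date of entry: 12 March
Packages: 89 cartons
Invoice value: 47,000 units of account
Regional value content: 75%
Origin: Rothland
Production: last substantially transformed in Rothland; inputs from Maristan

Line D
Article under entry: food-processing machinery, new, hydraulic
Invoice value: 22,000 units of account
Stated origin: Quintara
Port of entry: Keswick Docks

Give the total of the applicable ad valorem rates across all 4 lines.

Line A: food-processing → 02.01; hand-operated → 02.01.03; as parts → 02.01.03.02. Scheduled 15%. Rothland agreement on 02.02.02.02: 02.01.03.02 not covered; Rothland agreement on 02.02.02: 02.01.03.02 not covered. → 15%.
Line B: textile-working → 02.02; hand-operated → 02.02.02; new → 02.02.02.01. Scheduled 12%. Rothland agreement on 02.02.02.02: 02.02.02.01 not covered; Rothland agreement on 02.02.02: RVC ≥ 60% → 15% available; preference 15% not lower than 12% → no reduction. → 12%.
Line C: textile-working → 02.02; hydraulic → 02.02.04; as parts → 02.02.04.01. Scheduled 37%. Rothland agreement on 02.02.02.02: 02.02.04.01 not covered; Rothland agreement on 02.02.02: 02.02.04.01 not covered. → 37%.
Line D: food-processing → 02.01; hydraulic → 02.01.01; new → 02.01.01.01. Scheduled 12%. No special measure applies. → 12%.
Sum: 15% + 12% + 37% + 12% = 76%.

76%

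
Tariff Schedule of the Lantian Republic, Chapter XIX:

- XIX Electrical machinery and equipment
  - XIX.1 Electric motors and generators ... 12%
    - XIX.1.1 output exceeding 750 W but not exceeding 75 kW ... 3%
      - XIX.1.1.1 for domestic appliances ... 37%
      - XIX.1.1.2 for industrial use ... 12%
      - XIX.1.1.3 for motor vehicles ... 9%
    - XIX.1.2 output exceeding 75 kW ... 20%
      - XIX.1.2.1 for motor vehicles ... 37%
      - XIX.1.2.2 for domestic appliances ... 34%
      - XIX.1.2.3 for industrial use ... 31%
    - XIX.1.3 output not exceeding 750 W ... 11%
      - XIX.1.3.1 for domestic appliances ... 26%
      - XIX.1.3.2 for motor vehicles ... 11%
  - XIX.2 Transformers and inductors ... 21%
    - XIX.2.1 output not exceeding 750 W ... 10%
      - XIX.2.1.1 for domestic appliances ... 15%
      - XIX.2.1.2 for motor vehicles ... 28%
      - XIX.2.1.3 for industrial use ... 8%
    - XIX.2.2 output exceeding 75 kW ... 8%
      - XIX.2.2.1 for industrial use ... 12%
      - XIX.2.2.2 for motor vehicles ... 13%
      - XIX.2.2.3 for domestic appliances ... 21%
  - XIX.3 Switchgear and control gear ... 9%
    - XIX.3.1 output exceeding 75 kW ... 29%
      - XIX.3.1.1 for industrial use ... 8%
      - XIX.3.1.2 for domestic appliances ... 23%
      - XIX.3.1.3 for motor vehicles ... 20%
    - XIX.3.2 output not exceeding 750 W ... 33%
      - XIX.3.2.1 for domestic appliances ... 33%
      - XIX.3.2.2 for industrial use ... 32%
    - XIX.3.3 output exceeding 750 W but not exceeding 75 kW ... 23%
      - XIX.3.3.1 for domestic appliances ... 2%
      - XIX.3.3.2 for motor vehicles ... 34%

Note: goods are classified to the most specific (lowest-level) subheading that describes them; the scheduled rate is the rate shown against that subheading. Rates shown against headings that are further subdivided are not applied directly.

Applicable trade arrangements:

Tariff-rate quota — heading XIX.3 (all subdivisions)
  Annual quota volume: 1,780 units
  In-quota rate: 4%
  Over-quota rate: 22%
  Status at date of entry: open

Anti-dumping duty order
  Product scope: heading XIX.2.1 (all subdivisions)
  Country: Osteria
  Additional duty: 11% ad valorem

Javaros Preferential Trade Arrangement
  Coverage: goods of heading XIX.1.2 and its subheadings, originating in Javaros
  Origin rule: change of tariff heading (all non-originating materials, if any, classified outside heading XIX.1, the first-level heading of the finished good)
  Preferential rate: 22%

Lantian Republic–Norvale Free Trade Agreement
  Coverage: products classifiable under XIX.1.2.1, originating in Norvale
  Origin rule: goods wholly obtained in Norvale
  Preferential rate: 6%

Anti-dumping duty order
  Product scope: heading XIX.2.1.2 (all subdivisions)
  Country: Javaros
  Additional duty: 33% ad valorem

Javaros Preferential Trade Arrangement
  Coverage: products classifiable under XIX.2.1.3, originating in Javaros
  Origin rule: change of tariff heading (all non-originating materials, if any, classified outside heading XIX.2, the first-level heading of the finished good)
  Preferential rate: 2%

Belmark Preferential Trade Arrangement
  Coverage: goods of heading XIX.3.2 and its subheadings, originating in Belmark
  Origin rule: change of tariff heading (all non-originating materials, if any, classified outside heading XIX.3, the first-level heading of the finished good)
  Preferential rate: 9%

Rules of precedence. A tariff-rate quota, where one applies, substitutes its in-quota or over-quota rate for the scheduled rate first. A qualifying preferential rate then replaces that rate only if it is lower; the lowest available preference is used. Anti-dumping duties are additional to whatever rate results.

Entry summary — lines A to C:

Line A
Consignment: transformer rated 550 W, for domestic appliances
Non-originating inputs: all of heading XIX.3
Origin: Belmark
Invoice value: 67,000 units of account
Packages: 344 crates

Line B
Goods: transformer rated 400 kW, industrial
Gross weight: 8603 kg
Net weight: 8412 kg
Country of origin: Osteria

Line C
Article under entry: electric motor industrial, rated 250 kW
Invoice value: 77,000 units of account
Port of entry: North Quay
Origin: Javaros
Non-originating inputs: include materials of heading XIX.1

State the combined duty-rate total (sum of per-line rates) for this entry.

58%

Line A: transformer → XIX.2; rated 550 W → XIX.2.1; for domestic appliances → XIX.2.1.1. Scheduled 15%. Belmark agreement on XIX.3.2: XIX.2.1.1 not covered. → 15%.
Line B: transformer → XIX.2; rated 400 kW → XIX.2.2; industrial → XIX.2.2.1. Scheduled 12%. No special measure applies. → 12%.
Line C: electric motor → XIX.1; rated 250 kW → XIX.1.2; industrial → XIX.1.2.3. Scheduled 31%. Javaros agreement on XIX.1.2: CTH not met; Javaros agreement on XIX.2.1.3: XIX.1.2.3 not covered. → 31%.
Sum: 15% + 12% + 31% = 58%.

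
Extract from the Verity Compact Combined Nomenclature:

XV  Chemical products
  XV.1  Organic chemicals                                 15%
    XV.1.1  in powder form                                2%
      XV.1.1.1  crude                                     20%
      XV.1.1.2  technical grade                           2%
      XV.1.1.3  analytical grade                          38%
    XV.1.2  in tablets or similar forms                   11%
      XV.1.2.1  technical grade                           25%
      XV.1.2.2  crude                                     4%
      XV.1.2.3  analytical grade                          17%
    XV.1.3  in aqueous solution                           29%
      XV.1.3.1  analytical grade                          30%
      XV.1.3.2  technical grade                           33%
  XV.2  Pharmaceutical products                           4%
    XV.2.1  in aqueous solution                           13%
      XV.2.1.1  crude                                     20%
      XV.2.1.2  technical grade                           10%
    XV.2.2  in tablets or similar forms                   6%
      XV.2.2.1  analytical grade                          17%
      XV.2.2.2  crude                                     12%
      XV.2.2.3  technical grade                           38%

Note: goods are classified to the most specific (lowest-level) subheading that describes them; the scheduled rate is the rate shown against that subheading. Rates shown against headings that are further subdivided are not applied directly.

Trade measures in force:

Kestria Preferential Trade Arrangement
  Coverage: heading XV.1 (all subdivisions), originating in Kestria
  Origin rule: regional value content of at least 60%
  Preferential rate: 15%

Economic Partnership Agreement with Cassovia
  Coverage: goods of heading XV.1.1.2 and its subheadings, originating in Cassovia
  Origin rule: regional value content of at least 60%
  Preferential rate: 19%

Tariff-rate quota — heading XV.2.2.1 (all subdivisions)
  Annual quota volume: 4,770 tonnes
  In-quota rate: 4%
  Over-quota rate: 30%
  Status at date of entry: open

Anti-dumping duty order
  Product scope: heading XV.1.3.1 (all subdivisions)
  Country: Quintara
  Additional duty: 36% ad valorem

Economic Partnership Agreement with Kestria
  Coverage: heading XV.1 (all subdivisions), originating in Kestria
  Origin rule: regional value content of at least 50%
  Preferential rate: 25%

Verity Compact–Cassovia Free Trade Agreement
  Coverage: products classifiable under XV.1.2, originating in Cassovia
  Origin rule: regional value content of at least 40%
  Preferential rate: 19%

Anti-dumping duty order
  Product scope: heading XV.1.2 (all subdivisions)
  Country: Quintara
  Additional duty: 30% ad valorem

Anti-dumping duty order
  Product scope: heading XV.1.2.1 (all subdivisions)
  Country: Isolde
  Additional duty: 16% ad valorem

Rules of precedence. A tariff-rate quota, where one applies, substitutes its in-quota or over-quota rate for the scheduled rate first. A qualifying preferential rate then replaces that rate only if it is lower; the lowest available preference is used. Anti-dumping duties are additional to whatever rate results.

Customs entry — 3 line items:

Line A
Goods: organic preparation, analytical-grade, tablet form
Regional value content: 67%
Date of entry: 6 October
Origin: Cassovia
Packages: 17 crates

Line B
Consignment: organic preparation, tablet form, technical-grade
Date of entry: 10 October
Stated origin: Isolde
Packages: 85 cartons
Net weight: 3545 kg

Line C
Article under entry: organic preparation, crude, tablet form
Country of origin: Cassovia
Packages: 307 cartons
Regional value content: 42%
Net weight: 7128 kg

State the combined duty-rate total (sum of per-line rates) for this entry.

62%

Line A: organic → XV.1; tablet form → XV.1.2; analytical-grade → XV.1.2.3. Scheduled 17%. Cassovia agreement on XV.1.1.2: XV.1.2.3 not covered; Cassovia agreement on XV.1.2: RVC ≥ 40% → 19% available; preference 19% not lower than 17% → no reduction. → 17%.
Line B: organic → XV.1; tablet form → XV.1.2; technical-grade → XV.1.2.1. Scheduled 25%. anti-dumping (Isolde, XV.1.2.1): +16%; total 25% + 16% = 41%. → 41%.
Line C: organic → XV.1; tablet form → XV.1.2; crude → XV.1.2.2. Scheduled 4%. Cassovia agreement on XV.1.1.2: XV.1.2.2 not covered; Cassovia agreement on XV.1.2: RVC ≥ 40% → 19% available; preference 19% not lower than 4% → no reduction. → 4%.
Sum: 17% + 41% + 4% = 62%.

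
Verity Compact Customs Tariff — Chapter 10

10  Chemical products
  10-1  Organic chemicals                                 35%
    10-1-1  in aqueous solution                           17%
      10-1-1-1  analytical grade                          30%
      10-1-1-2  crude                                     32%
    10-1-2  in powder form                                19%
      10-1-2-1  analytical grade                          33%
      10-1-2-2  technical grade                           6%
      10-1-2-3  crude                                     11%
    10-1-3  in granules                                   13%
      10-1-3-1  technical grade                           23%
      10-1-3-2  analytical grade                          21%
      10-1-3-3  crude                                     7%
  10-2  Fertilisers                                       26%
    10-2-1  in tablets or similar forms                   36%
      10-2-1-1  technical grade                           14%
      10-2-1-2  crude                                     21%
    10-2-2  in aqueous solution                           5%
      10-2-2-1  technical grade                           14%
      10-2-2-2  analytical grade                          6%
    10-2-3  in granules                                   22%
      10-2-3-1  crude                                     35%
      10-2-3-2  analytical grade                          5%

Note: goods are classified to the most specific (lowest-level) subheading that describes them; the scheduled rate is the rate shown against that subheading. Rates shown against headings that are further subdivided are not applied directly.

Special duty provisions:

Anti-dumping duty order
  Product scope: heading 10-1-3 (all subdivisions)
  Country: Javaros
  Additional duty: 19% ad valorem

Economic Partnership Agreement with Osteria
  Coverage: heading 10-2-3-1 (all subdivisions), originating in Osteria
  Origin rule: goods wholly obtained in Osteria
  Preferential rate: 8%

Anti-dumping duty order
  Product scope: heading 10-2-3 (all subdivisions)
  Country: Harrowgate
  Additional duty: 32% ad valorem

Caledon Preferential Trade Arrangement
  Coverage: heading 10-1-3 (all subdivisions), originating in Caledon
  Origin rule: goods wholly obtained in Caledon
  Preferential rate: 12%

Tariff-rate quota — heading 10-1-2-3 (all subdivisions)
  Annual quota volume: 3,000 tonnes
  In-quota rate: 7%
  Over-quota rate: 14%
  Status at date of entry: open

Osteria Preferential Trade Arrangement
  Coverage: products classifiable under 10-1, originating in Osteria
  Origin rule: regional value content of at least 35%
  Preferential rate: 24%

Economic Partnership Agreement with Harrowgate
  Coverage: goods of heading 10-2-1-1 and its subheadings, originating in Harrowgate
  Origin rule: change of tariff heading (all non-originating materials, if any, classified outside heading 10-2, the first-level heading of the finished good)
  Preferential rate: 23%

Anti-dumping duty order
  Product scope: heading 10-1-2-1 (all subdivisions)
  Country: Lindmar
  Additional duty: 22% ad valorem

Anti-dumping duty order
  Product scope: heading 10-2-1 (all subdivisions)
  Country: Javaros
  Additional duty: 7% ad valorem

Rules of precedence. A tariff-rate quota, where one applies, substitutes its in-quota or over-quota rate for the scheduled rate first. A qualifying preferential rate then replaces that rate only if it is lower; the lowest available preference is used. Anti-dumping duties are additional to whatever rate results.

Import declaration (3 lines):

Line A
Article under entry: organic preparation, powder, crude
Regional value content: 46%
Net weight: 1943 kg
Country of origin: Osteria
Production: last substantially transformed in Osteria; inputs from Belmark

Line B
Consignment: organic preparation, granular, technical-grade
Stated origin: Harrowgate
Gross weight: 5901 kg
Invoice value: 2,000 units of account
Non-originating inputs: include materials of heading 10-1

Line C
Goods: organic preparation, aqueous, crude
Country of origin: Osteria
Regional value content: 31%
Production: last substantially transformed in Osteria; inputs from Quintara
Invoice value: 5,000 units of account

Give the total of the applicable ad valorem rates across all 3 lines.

62%

Line A: organic → 10-1; powder → 10-1-2; crude → 10-1-2-3. Scheduled 11%. quota on 10-1-2-3 open → in-quota 7%; Osteria agreement on 10-2-3-1: 10-1-2-3 not covered; Osteria agreement on 10-1: RVC ≥ 35% → 24% available; preference 24% not lower than 7% → no reduction. → 7%.
Line B: organic → 10-1; granular → 10-1-3; technical-grade → 10-1-3-1. Scheduled 23%. Harrowgate agreement on 10-2-1-1: 10-1-3-1 not covered. → 23%.
Line C: organic → 10-1; aqueous → 10-1-1; crude → 10-1-1-2. Scheduled 32%. Osteria agreement on 10-2-3-1: 10-1-1-2 not covered; Osteria agreement on 10-1: RVC < 35%. → 32%.
Sum: 7% + 23% + 32% = 62%.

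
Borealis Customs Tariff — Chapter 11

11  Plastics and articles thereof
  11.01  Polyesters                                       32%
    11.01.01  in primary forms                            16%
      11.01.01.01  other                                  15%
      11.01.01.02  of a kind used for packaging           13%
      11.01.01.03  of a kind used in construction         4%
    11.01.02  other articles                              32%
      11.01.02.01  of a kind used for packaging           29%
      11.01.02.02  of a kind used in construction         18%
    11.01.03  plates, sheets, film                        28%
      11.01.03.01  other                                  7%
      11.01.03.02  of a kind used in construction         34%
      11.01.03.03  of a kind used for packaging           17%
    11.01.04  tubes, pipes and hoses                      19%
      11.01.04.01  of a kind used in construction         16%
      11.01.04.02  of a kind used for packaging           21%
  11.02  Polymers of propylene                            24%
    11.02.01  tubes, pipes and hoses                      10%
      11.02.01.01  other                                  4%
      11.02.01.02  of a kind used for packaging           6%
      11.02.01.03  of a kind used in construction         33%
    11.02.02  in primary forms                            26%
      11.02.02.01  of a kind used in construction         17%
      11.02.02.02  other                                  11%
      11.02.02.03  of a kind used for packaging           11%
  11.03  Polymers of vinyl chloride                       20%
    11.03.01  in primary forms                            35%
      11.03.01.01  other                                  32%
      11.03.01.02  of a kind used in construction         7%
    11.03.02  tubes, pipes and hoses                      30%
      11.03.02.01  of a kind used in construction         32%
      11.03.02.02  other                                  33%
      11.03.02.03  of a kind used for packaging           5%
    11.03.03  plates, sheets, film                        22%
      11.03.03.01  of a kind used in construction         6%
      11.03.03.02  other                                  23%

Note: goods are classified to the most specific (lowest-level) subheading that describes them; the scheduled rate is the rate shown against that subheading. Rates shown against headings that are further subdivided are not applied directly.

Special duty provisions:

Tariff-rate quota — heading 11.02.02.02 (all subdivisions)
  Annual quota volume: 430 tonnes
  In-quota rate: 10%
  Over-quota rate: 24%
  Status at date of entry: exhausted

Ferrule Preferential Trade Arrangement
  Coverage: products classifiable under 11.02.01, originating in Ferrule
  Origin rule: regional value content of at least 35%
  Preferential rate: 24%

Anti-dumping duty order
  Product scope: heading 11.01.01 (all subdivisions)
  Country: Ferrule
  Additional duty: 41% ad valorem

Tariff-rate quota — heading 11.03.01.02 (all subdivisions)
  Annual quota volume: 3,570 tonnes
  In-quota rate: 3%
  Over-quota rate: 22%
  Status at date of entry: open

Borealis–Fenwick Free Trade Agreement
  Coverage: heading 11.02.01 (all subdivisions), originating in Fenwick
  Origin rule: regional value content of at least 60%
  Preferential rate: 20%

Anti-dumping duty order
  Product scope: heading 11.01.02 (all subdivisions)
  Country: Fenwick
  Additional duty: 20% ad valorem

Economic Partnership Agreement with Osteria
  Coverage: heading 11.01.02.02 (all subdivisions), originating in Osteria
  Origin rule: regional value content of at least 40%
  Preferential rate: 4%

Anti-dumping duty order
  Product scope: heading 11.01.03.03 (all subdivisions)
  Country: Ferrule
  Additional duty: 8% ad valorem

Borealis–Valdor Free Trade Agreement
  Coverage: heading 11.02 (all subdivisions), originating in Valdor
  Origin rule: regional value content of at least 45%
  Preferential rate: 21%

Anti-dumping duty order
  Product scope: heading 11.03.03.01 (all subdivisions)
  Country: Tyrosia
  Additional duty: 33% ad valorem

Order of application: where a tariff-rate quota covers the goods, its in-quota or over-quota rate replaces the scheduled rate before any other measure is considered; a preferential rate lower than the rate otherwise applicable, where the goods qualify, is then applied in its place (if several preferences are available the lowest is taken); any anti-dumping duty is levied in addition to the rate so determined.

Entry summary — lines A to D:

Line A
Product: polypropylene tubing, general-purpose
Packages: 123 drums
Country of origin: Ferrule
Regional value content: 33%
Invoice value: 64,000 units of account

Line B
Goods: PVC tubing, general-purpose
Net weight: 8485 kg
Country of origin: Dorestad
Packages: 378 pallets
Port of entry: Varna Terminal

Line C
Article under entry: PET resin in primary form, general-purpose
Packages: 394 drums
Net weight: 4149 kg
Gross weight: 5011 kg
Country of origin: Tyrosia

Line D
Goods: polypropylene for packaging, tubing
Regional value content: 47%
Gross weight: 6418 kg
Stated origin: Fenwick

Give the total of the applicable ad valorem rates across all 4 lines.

Line A: polypropylene → 11.02; tubing → 11.02.01; general-purpose → 11.02.01.01. Scheduled 4%. Ferrule agreement on 11.02.01: RVC < 35%. → 4%.
Line B: PVC → 11.03; tubing → 11.03.02; general-purpose → 11.03.02.02. Scheduled 33%. No special measure applies. → 33%.
Line C: PET → 11.01; resin in primary form → 11.01.01; general-purpose → 11.01.01.01. Scheduled 15%. No special measure applies. → 15%.
Line D: polypropylene → 11.02; tubing → 11.02.01; for packaging → 11.02.01.02. Scheduled 6%. Fenwick agreement on 11.02.01: RVC < 60%. → 6%.
Sum: 4% + 33% + 15% + 6% = 58%.

58%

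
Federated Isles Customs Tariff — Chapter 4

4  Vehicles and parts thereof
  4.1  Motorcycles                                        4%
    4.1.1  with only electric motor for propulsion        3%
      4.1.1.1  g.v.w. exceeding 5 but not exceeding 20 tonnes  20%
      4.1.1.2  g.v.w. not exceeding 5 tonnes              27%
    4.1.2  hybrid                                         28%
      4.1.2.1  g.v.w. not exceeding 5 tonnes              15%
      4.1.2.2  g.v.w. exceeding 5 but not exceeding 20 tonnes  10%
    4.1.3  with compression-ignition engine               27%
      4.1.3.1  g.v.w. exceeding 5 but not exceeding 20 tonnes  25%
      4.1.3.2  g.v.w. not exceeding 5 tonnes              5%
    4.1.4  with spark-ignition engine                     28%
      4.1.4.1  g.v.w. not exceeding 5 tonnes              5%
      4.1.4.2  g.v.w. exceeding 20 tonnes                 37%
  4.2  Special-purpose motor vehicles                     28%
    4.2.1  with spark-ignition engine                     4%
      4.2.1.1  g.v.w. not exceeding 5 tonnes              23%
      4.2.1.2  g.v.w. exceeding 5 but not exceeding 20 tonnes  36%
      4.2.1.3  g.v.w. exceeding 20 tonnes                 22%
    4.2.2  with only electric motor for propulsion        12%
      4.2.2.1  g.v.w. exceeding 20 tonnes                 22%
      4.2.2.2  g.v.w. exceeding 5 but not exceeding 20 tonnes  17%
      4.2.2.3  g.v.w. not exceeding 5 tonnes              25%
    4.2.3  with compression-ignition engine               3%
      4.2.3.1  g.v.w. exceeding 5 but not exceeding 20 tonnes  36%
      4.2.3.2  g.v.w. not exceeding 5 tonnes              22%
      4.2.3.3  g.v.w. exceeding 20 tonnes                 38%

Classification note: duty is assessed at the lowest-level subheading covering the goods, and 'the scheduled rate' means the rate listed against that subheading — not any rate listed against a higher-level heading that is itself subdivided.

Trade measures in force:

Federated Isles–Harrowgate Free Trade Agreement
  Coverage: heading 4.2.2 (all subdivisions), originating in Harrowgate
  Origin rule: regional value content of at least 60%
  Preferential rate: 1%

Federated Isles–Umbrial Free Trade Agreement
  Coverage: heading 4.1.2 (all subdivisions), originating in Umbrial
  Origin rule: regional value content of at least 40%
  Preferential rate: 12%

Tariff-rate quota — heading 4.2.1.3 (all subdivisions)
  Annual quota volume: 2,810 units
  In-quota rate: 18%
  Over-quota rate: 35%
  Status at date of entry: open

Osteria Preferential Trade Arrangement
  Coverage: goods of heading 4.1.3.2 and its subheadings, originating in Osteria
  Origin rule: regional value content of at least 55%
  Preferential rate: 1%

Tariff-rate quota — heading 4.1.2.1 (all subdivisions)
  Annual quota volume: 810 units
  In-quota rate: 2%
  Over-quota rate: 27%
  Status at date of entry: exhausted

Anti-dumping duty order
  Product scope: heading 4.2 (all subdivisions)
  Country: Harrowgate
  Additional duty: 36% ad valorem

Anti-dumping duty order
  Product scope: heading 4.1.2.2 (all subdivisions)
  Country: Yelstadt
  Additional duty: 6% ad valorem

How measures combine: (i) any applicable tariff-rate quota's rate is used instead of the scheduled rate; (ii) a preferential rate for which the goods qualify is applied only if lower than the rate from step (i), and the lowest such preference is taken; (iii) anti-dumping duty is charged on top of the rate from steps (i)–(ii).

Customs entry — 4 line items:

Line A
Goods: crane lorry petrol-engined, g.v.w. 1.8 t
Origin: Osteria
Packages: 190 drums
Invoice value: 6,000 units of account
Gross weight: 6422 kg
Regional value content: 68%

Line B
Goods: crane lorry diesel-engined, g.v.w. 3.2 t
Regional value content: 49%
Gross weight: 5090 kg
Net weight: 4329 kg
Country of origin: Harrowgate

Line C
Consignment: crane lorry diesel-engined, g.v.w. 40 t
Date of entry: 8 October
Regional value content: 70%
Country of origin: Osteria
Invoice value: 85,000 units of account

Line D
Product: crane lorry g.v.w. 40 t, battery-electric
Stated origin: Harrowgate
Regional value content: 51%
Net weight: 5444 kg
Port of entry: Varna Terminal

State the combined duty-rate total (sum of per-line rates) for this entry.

Line A: crane lorry → 4.2; petrol-engined → 4.2.1; g.v.w. 1.8 t → 4.2.1.1. Scheduled 23%. Osteria agreement on 4.1.3.2: 4.2.1.1 not covered. → 23%.
Line B: crane lorry → 4.2; diesel-engined → 4.2.3; g.v.w. 3.2 t → 4.2.3.2. Scheduled 22%. Harrowgate agreement on 4.2.2: 4.2.3.2 not covered; anti-dumping (Harrowgate, 4.2): +36%; total 22% + 36% = 58%. → 58%.
Line C: crane lorry → 4.2; diesel-engined → 4.2.3; g.v.w. 40 t → 4.2.3.3. Scheduled 38%. Osteria agreement on 4.1.3.2: 4.2.3.3 not covered. → 38%.
Line D: crane lorry → 4.2; battery-electric → 4.2.2; g.v.w. 40 t → 4.2.2.1. Scheduled 22%. Harrowgate agreement on 4.2.2: RVC < 60%; anti-dumping (Harrowgate, 4.2): +36%; total 22% + 36% = 58%. → 58%.
Sum: 23% + 58% + 38% + 58% = 177%.

177%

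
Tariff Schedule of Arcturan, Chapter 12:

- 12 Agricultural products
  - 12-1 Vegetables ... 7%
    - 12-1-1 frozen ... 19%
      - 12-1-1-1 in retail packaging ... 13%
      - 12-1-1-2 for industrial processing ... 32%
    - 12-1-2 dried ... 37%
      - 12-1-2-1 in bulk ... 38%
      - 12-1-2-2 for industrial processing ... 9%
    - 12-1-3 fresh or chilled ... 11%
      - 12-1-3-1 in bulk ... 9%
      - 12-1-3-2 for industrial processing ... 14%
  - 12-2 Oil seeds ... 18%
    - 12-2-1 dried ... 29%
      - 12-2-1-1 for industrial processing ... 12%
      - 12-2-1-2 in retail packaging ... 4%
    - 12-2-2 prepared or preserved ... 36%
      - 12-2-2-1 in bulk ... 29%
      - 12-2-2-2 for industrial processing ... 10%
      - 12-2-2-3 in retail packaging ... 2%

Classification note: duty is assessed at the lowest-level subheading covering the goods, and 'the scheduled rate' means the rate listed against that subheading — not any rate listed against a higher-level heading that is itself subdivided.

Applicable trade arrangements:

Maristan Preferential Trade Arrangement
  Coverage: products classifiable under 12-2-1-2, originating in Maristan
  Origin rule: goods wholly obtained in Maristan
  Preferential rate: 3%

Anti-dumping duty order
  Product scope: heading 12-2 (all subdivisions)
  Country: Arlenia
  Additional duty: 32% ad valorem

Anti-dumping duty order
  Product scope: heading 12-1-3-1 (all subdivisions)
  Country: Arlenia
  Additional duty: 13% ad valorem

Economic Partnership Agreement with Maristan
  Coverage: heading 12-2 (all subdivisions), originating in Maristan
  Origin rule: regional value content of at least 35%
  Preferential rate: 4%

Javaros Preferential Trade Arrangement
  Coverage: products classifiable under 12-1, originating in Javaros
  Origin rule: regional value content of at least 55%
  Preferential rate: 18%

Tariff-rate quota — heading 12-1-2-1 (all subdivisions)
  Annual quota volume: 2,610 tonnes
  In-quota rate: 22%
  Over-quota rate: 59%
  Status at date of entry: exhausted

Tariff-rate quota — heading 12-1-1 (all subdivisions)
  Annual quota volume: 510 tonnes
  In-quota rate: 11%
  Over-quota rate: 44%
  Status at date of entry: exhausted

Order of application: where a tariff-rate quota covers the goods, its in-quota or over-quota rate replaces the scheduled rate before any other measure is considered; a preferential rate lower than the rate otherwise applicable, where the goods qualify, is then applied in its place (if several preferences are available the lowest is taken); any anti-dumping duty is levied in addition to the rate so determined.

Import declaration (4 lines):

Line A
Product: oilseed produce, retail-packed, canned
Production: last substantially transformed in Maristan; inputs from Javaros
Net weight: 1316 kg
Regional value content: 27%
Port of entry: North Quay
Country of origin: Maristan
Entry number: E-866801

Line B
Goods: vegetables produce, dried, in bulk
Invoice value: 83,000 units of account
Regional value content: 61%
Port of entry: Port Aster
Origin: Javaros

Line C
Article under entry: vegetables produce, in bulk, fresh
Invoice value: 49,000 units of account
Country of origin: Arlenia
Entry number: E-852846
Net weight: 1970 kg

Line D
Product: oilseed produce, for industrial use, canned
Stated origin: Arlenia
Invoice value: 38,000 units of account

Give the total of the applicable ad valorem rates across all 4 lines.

Line A: oilseed → 12-2; canned → 12-2-2; retail-packed → 12-2-2-3. Scheduled 2%. Maristan agreement on 12-2-1-2: 12-2-2-3 not covered; Maristan agreement on 12-2: RVC < 35%. → 2%.
Line B: vegetables → 12-1; dried → 12-1-2; in bulk → 12-1-2-1. Scheduled 38%. quota on 12-1-2-1 exhausted → over-quota 59%; Javaros agreement on 12-1: RVC ≥ 55% → 18% available; preferential 18%. → 18%.
Line C: vegetables → 12-1; fresh → 12-1-3; in bulk → 12-1-3-1. Scheduled 9%. anti-dumping (Arlenia, 12-1-3-1): +13%; total 9% + 13% = 22%. → 22%.
Line D: oilseed → 12-2; canned → 12-2-2; for industrial use → 12-2-2-2. Scheduled 10%. anti-dumping (Arlenia, 12-2): +32%; total 10% + 32% = 42%. → 42%.
Sum: 2% + 18% + 22% + 42% = 84%.

84%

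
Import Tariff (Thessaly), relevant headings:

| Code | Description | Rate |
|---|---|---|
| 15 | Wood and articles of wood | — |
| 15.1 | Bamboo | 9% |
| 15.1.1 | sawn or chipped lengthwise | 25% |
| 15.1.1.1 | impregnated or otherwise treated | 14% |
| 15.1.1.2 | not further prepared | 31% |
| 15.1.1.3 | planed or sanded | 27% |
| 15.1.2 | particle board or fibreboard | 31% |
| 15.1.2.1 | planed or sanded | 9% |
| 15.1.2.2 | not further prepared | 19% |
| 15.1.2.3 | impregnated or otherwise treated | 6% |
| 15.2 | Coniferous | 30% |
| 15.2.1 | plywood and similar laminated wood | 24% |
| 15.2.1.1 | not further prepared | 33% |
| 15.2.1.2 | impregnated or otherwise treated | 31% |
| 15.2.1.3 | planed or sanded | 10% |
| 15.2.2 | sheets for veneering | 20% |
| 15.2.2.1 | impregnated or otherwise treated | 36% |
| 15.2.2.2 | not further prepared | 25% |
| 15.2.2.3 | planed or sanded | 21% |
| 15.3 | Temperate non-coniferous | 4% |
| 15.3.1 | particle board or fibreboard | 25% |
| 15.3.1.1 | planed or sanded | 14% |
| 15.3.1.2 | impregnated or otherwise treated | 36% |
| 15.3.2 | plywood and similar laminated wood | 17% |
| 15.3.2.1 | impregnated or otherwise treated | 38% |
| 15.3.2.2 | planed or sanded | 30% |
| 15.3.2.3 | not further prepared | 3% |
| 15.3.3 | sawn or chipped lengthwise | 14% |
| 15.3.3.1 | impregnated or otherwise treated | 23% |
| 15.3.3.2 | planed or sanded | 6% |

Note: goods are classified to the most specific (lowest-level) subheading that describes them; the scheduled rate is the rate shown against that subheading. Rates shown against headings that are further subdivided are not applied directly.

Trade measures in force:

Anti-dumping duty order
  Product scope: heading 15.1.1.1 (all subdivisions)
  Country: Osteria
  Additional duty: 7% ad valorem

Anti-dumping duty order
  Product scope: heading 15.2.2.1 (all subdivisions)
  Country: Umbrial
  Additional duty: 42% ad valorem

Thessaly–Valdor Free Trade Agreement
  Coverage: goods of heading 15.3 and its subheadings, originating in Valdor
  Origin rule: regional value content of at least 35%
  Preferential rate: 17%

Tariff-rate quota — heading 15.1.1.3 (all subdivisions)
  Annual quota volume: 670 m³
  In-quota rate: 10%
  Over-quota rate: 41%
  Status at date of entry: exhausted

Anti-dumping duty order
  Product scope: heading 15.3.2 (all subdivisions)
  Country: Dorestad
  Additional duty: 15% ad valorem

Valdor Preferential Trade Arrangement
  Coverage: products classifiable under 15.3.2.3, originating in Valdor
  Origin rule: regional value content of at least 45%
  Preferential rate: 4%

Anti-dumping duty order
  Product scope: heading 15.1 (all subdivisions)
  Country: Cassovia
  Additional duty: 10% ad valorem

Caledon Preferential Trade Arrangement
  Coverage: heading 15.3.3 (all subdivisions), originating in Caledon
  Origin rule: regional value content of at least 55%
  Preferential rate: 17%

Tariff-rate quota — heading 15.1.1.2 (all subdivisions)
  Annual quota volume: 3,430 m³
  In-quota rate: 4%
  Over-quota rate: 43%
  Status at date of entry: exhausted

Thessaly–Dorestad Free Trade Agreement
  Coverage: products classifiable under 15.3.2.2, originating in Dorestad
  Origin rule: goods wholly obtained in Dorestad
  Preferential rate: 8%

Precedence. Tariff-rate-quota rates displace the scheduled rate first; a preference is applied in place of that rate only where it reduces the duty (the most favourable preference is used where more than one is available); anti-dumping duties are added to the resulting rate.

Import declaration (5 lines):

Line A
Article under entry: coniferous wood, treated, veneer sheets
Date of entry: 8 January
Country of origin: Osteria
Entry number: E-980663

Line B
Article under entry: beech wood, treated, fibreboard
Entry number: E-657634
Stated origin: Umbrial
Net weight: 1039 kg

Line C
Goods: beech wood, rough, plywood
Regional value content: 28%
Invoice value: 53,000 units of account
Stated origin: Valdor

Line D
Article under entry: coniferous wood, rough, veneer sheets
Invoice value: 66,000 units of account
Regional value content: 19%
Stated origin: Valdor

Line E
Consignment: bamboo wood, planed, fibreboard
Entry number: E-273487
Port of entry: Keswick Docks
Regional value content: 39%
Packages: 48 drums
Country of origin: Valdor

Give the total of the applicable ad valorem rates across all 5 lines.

Line A: coniferous → 15.2; veneer sheets → 15.2.2; treated → 15.2.2.1. Scheduled 36%. No special measure applies. → 36%.
Line B: beech → 15.3; fibreboard → 15.3.1; treated → 15.3.1.2. Scheduled 36%. No special measure applies. → 36%.
Line C: beech → 15.3; plywood → 15.3.2; rough → 15.3.2.3. Scheduled 3%. Valdor agreement on 15.3: RVC < 35%; Valdor agreement on 15.3.2.3: RVC < 45%. → 3%.
Line D: coniferous → 15.2; veneer sheets → 15.2.2; rough → 15.2.2.2. Scheduled 25%. Valdor agreement on 15.3: 15.2.2.2 not covered; Valdor agreement on 15.3.2.3: 15.2.2.2 not covered. → 25%.
Line E: bamboo → 15.1; fibreboard → 15.1.2; planed → 15.1.2.1. Scheduled 9%. Valdor agreement on 15.3: 15.1.2.1 not covered; Valdor agreement on 15.3.2.3: 15.1.2.1 not covered. → 9%.
Sum: 36% + 36% + 3% + 25% + 9% = 109%.

109%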